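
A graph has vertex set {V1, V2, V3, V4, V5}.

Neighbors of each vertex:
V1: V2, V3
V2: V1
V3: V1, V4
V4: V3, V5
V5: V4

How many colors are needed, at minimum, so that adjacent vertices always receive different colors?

V4 and V5 are adjacent, so at least 2 colors are needed.
2 colors suffice: color red → {V2, V3, V5}; color blue → {V1, V4}. Every edge joins two different colors.

2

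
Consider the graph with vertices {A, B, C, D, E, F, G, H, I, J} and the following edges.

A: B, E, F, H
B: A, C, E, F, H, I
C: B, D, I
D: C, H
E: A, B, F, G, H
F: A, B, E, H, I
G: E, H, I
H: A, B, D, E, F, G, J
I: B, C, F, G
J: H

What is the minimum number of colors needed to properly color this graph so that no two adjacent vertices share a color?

A, B, E, F, H are mutually adjacent (a clique of size 5), so at least 5 colors are needed.
One proper 5-coloring: A=5, B=2, C=3, D=2, E=4, F=3, G=2, H=1, I=1, J=2. Each edge has distinct colors on its endpoints.

5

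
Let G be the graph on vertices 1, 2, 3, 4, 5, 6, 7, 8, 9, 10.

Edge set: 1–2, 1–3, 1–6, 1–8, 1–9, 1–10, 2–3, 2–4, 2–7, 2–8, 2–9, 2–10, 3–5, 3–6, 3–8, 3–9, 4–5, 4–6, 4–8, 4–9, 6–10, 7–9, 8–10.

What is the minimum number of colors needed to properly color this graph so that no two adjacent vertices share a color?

4

1, 2, 8, 10 are pairwise adjacent (a clique of size 4), so at least 4 colors are needed.
4 colors suffice: color a → {2, 5, 6}; color b → {1, 4, 7}; color c → {3, 10}; color d → {8, 9}. Every edge joins two different colors.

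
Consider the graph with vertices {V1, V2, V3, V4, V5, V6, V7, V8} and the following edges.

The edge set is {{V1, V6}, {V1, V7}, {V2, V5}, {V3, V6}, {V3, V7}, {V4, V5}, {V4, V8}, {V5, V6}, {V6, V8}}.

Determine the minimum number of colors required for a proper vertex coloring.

2

V4 and V8 are adjacent, so at least 2 colors are needed.
A valid assignment using 2 colors: V1=2, V2=1, V3=2, V4=1, V5=2, V6=1, V7=1, V8=2. Each edge has distinct colors on its endpoints.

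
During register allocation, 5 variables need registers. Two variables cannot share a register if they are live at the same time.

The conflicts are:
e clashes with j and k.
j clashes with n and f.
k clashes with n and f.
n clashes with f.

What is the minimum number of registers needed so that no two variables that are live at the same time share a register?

3

k, n, f are mutually in conflict, so at least 3 registers are needed.
A valid assignment using 3 registers: e=2, j=1, k=1, n=2, f=3. No two conflicting variables share a register.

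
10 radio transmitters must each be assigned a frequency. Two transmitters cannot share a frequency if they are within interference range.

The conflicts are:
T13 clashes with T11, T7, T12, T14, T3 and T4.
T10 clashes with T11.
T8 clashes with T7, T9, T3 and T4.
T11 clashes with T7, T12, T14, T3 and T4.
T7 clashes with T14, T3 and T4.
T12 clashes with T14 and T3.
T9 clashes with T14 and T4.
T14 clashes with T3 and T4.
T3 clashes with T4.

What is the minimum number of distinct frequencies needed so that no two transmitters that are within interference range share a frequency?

6

T13, T11, T7, T14, T3, T4 pairwise conflict, so at least 6 frequencies are needed.
6 frequencies suffice: frequency 1 → {T10, T8, T14}; frequency 2 → {T11, T9}; frequency 3 → {T3}; frequency 4 → {T12, T4}; frequency 5 → {T13}; frequency 6 → {T7}. No two conflicting transmitters share a frequency.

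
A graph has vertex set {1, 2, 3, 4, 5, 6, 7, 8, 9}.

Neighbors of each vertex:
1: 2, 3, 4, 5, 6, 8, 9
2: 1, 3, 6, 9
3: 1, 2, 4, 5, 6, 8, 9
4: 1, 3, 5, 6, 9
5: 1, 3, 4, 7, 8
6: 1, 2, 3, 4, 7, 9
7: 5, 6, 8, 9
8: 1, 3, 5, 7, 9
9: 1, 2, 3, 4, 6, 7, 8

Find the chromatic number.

1, 3, 4, 6, 9 form a clique, so at least 5 colors are needed.
One proper 5-coloring: 1=blue, 2=purple, 3=red, 4=purple, 5=green, 6=yellow, 7=red, 8=yellow, 9=green. Every edge joins two different colors.

5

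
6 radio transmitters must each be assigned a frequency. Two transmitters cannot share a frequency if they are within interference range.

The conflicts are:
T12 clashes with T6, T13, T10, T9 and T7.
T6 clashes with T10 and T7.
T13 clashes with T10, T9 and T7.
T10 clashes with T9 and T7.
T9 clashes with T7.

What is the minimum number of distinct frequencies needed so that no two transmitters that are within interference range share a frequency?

T12, T13, T10, T9, T7 pairwise conflict, so at least 5 frequencies are needed.
5 frequencies suffice: frequency 1 → {T10}; frequency 2 → {T7}; frequency 3 → {T12}; frequency 4 → {T6, T9}; frequency 5 → {T13}. Each listed conflict is separated.

5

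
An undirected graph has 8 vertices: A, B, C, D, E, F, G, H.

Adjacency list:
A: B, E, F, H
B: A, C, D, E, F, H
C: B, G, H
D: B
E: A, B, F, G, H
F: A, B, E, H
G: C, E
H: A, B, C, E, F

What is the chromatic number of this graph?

5

A, B, E, F, H are mutually adjacent (a clique of size 5), so at least 5 colors are needed.
5 colors suffice: color red → {B, G}; color blue → {D, H}; color green → {C, E}; color yellow → {F}; color purple → {A}. Every edge joins two different colors.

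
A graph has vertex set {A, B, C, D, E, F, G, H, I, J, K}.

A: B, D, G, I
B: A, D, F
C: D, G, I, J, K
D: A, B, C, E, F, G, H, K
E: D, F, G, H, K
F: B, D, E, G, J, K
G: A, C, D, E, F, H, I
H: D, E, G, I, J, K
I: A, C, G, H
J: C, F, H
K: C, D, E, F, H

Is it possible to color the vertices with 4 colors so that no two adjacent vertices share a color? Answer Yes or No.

Yes

The chromatic number is 4. D, E, G, H form a clique, so at least 4 colors are needed.
One proper 4-coloring: A=3, B=2, C=3, D=1, E=4, F=3, G=2, H=3, I=1, J=1, K=2.
That is already a proper 4-coloring.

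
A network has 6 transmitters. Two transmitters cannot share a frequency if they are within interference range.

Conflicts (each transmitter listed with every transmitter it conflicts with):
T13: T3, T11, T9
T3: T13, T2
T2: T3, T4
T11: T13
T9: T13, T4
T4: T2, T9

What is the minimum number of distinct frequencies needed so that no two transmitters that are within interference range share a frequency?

The cycle T2-T4-T9-T13-T3-T2 has odd length 5, so it cannot be 2-colored; at least 3 frequencies are needed.
Using 3 frequencies: T13=1, T3=2, T2=3, T11=2, T9=2, T4=1. Every pair that conflicts lands in different frequencies.

3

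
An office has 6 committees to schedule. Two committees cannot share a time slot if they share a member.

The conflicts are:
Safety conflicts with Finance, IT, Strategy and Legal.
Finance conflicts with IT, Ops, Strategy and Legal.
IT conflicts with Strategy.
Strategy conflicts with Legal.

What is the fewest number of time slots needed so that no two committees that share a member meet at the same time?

4

Safety, Finance, Strategy, Legal pairwise conflict, so at least 4 time slots are needed.
4 time slots suffice: Safety=3, Finance=1, IT=4, Ops=2, Strategy=2, Legal=4. Each listed conflict is separated.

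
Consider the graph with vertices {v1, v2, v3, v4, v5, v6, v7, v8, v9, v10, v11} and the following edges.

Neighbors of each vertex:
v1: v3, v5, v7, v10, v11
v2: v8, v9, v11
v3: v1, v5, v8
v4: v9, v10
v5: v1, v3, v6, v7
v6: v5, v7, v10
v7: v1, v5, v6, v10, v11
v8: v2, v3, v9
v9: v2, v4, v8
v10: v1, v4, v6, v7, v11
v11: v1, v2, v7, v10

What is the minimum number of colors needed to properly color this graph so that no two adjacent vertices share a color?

4

v1, v7, v10, v11 form a clique, so at least 4 colors are needed.
4 colors suffice: color red → {v2, v3, v4, v7}; color blue → {v1, v6, v8}; color green → {v5, v9, v10}; color yellow → {v11}. Each edge has distinct colors on its endpoints.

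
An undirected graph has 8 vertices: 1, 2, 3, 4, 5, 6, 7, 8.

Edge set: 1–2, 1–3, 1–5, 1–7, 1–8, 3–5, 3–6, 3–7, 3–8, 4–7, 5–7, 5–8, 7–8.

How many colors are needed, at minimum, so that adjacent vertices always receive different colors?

1, 3, 5, 7, 8 form a clique, so at least 5 colors are needed.
5 colors suffice: color red → {2, 3, 4}; color blue → {1, 6}; color green → {7}; color yellow → {8}; color purple → {5}. Every edge joins two different colors.

5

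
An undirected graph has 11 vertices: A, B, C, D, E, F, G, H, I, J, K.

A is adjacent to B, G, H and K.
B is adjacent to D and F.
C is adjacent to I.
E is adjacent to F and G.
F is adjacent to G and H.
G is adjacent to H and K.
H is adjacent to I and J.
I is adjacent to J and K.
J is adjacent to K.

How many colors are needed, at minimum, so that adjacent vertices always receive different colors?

3

H, I, J are pairwise adjacent, so at least 3 colors are needed.
3 colors suffice: color 1 → {B, C, E, H, K}; color 2 → {D, G, I}; color 3 → {A, F, J}. No two adjacent vertices share a color.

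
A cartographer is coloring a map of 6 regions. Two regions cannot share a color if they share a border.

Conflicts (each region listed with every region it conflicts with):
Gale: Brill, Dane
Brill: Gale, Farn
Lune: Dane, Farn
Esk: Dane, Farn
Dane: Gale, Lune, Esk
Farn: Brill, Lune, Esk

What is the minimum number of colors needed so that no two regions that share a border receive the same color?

The cycle Farn-Esk-Dane-Gale-Brill-Farn has odd length 5, so it cannot be 2-colored; at least 3 colors are needed.
3 colors suffice: Gale=2, Brill=3, Lune=2, Esk=2, Dane=1, Farn=1. No two conflicting regions share a color.

3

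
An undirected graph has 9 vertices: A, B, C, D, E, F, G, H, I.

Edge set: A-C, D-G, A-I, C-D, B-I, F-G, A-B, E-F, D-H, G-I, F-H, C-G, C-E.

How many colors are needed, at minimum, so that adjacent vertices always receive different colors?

A, B, I are mutually adjacent, so at least 3 colors are needed.
3 colors suffice: color 1 → {C, F, I}; color 2 → {A, E, G, H}; color 3 → {B, D}. Each edge has distinct colors on its endpoints.

3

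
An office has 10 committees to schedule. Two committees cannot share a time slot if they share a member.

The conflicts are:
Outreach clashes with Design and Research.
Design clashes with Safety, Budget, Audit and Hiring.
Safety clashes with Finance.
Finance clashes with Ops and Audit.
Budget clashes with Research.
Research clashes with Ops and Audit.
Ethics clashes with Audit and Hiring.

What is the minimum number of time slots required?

2

Finance and Audit conflict, so at least 2 time slots are needed.
2 time slots suffice: time slot 1 → {Design, Finance, Research, Ethics}; time slot 2 → {Outreach, Safety, Budget, Ops, Audit, Hiring}. No two conflicting committees share a time slot.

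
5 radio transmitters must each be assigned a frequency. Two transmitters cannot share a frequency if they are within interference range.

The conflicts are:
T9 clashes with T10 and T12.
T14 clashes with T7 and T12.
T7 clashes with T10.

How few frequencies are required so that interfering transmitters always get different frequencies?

3

The cycle T14-T12-T9-T10-T7-T14 has odd length 5, so it cannot be 2-colored; at least 3 frequencies are needed.
3 frequencies suffice: frequency 1 → {T9, T7}; frequency 2 → {T10, T12}; frequency 3 → {T14}. No two conflicting transmitters share a frequency.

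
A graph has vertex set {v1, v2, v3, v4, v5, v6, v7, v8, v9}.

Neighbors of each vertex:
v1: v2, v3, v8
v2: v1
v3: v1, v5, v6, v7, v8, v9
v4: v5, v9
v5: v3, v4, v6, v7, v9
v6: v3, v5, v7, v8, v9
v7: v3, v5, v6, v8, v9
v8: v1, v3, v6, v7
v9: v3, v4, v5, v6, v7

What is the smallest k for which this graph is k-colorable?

5

v3, v5, v6, v7, v9 are mutually adjacent (a clique of size 5), so at least 5 colors are needed.
One proper 5-coloring: v1=2, v2=1, v3=1, v4=1, v5=5, v6=2, v7=3, v8=4, v9=4. No two adjacent vertices share a color.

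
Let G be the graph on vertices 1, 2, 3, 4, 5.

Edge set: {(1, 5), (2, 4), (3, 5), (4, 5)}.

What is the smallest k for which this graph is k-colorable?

2

2 and 4 are adjacent, so at least 2 colors are needed.
2 colors suffice: color a → {2, 5}; color b → {1, 3, 4}. Each edge has distinct colors on its endpoints.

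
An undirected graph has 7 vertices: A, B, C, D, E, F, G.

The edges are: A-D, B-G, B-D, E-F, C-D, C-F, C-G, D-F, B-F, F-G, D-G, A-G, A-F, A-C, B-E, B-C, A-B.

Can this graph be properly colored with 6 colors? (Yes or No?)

The chromatic number is 6. A, B, C, D, F, G are mutually adjacent (a clique of size 6), so at least 6 colors are needed.
6 colors suffice: color 1 → {F}; color 2 → {B}; color 3 → {E, G}; color 4 → {C}; color 5 → {A}; color 6 → {D}.
That is already a proper 6-coloring.

Yes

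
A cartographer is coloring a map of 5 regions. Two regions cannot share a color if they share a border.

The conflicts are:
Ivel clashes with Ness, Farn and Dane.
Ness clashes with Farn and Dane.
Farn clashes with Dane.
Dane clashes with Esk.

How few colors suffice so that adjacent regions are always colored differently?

4

Ivel, Ness, Farn, Dane pairwise conflict, so at least 4 colors are needed.
4 colors suffice: color 1 → {Dane}; color 2 → {Ivel, Esk}; color 3 → {Farn}; color 4 → {Ness}. Each listed conflict is separated.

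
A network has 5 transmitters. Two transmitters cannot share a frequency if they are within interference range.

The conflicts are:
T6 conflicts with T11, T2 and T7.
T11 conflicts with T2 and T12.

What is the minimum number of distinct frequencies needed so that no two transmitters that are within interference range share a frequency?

T6, T11, T2 are mutually in conflict, so at least 3 frequencies are needed.
A valid assignment using 3 frequencies: T6=1, T11=2, T2=3, T12=1, T7=2. Every pair that conflicts lands in different frequencies.

3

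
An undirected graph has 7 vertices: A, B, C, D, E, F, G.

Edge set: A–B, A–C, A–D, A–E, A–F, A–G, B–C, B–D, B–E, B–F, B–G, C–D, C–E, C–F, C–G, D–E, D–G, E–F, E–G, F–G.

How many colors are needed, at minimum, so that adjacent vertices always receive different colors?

6

A, B, C, E, F, G are mutually adjacent (a clique of size 6), so at least 6 colors are needed.
6 colors suffice: color 1 → {B}; color 2 → {E}; color 3 → {A}; color 4 → {C}; color 5 → {G}; color 6 → {D, F}. Every edge joins two different colors.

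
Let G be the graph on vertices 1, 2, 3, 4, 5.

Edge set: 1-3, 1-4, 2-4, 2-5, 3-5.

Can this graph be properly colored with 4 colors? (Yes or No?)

The chromatic number is 3. The cycle 2-5-3-1-4-2 has odd length 5, so it cannot be 2-colored; at least 3 colors are needed.
One proper 3-coloring: 1=blue, 2=green, 3=red, 4=red, 5=blue.
Since 4 ≥ 3, a proper 4-coloring certainly exists.

Yes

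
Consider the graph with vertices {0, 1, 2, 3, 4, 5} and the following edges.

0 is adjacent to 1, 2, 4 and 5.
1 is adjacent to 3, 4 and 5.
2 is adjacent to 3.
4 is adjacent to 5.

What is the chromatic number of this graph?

0, 1, 4, 5 are pairwise adjacent (a clique of size 4), so at least 4 colors are needed.
4 colors suffice: color red → {1, 2}; color blue → {0, 3}; color green → {5}; color yellow → {4}. Each edge has distinct colors on its endpoints.

4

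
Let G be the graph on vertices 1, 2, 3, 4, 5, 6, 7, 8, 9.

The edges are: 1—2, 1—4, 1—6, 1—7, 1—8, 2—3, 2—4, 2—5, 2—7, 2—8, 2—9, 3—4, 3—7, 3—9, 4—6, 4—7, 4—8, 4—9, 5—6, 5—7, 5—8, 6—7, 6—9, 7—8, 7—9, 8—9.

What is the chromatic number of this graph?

5

1, 2, 4, 7, 8 are mutually adjacent (a clique of size 5), so at least 5 colors are needed.
5 colors suffice: color a → {7}; color b → {4, 5}; color c → {2, 6}; color d → {1, 9}; color e → {3, 8}. No two adjacent vertices share a color.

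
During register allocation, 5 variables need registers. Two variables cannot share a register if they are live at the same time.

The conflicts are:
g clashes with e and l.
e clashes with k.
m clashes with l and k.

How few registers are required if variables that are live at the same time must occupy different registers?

3

The cycle l-m-k-e-g-l has odd length 5, so it cannot be 2-colored; at least 3 registers are needed.
A valid assignment using 3 registers: g=1, e=2, m=2, l=3, k=1. Every pair that conflicts lands in different registers.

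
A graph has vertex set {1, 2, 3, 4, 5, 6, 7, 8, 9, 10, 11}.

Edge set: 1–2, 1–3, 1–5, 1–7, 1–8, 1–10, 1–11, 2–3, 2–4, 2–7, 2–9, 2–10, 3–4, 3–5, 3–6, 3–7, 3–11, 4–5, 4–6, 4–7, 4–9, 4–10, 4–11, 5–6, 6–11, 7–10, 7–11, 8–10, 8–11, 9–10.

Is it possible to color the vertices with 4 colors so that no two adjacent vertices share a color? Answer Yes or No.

Yes

The chromatic number is 4. 3, 4, 5, 6 form a clique, so at least 4 colors are needed.
4 colors suffice: color a → {1, 4}; color b → {3, 10}; color c → {2, 5, 11}; color d → {6, 7, 8, 9}.
That is already a proper 4-coloring.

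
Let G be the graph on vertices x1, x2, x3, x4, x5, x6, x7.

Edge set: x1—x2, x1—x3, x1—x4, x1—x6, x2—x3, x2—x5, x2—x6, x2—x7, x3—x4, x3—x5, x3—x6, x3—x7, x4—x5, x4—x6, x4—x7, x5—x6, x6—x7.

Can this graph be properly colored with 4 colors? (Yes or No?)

Yes

The chromatic number is 4. x1, x2, x3, x6 form a clique, so at least 4 colors are needed.
4 colors suffice: color 1 → {x6}; color 2 → {x3}; color 3 → {x2, x4}; color 4 → {x1, x5, x7}.
That is already a proper 4-coloring.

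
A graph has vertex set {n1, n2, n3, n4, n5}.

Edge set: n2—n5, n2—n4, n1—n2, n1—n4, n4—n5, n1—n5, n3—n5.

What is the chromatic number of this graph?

4

n1, n2, n4, n5 are mutually adjacent (a clique of size 4), so at least 4 colors are needed.
One proper 4-coloring: n1=B, n2=G, n3=B, n4=Y, n5=R. No two adjacent vertices share a color.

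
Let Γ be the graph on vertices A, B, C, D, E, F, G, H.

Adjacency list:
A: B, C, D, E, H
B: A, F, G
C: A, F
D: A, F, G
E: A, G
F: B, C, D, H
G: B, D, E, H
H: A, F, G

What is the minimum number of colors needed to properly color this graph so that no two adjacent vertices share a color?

E and G are adjacent, so at least 2 colors are needed.
A valid assignment using 2 colors: A=1, B=2, C=2, D=2, E=2, F=1, G=1, H=2. Every edge joins two different colors.

2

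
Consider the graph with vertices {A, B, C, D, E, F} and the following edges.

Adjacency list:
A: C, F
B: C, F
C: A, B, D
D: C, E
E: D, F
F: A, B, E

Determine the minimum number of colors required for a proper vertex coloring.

The cycle E-F-B-C-D-E has odd length 5, so it cannot be 2-colored; at least 3 colors are needed.
One proper 3-coloring: A=2, B=2, C=1, D=2, E=3, F=1. Every edge joins two different colors.

3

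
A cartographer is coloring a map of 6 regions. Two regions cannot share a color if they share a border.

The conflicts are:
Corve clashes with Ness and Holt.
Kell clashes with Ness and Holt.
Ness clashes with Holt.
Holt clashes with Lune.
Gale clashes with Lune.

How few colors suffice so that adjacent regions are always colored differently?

Kell, Ness, Holt are mutually in conflict, so at least 3 colors are needed.
3 colors suffice: Corve=3, Kell=3, Ness=2, Holt=1, Gale=1, Lune=2. Every pair that conflicts lands in different colors.

3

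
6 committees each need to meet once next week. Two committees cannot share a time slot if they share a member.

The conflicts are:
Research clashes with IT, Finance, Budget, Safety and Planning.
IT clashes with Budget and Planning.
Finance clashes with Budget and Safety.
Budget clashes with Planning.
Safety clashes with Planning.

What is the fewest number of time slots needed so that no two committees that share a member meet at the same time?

4

Research, IT, Budget, Planning pairwise conflict, so at least 4 time slots are needed.
4 time slots suffice: time slot 1 → {Research}; time slot 2 → {Finance, Planning}; time slot 3 → {Budget, Safety}; time slot 4 → {IT}. No two conflicting committees share a time slot.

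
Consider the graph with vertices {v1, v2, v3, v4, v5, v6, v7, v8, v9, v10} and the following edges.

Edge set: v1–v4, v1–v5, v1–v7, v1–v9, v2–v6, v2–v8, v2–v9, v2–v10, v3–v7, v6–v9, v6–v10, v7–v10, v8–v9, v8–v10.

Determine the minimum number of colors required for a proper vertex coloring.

v2, v6, v10 are pairwise adjacent, so at least 3 colors are needed.
One proper 3-coloring: v1=red, v2=red, v3=red, v4=blue, v5=blue, v6=green, v7=green, v8=green, v9=blue, v10=blue. Every edge joins two different colors.

3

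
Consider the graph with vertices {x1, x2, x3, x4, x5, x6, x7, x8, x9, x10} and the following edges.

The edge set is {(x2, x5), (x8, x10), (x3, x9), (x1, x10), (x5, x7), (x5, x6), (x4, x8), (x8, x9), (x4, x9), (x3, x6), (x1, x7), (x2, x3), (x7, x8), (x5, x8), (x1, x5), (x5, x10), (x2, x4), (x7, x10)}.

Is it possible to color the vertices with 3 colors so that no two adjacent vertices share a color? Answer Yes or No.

x5, x7, x8, x10 are mutually adjacent (a clique of size 4), so at least 4 colors are needed.
So 3 colors are not enough.

No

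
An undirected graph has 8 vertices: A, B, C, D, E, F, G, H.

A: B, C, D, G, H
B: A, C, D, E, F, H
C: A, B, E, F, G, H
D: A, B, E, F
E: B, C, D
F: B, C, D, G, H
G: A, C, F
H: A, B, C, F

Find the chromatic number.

B, C, F, H form a clique, so at least 4 colors are needed.
4 colors suffice: color 1 → {C, D}; color 2 → {B, G}; color 3 → {A, E, F}; color 4 → {H}. No two adjacent vertices share a color.

4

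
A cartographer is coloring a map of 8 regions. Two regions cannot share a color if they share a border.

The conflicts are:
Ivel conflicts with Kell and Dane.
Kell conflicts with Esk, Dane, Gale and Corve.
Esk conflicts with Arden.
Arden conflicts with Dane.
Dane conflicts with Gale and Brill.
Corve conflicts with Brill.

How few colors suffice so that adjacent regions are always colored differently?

Kell, Dane, Gale pairwise conflict, so at least 3 colors are needed.
3 colors suffice: color 1 → {Kell, Arden, Brill}; color 2 → {Esk, Dane, Corve}; color 3 → {Ivel, Gale}. Each listed conflict is separated.

3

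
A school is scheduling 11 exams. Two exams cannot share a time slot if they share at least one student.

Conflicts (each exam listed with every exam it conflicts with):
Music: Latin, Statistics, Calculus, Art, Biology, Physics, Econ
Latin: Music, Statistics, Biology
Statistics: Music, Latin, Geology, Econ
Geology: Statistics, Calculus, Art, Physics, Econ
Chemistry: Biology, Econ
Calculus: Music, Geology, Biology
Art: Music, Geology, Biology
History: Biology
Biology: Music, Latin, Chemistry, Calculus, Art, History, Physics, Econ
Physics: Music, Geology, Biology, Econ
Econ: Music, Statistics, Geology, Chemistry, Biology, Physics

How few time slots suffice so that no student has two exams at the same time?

4

Music, Biology, Physics, Econ are mutually in conflict, so at least 4 time slots are needed.
Using 4 time slots: Music=2, Latin=3, Statistics=4, Geology=1, Chemistry=2, Calculus=3, Art=3, History=2, Biology=1, Physics=4, Econ=3. No two conflicting exams share a time slot.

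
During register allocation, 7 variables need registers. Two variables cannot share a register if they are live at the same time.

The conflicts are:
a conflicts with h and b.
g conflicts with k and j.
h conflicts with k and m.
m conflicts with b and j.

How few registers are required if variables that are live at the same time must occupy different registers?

The cycle j-g-k-h-m-j has odd length 5, so it cannot be 2-colored; at least 3 registers are needed.
3 registers suffice: register 1 → {a, k, m}; register 2 → {h, b, j}; register 3 → {g}. Every pair that conflicts lands in different registers.

3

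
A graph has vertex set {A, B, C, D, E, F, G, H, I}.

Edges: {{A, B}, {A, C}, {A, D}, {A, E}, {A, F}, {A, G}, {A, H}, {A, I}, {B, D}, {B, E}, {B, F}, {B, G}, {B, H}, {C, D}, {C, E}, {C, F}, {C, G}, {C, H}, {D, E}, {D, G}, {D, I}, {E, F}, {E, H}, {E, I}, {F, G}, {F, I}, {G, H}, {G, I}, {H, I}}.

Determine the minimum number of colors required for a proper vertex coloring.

4

A, B, E, H are mutually adjacent (a clique of size 4), so at least 4 colors are needed.
A valid assignment using 4 colors: A=red, B=yellow, C=yellow, D=green, E=blue, F=green, G=blue, H=green, I=yellow. Each edge has distinct colors on its endpoints.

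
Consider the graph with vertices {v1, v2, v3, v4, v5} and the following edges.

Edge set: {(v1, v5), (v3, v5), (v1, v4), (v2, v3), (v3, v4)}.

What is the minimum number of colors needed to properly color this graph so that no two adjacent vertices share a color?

2

v1 and v5 are adjacent, so at least 2 colors are needed.
2 colors suffice: color R → {v1, v3}; color B → {v2, v4, v5}. Every edge joins two different colors.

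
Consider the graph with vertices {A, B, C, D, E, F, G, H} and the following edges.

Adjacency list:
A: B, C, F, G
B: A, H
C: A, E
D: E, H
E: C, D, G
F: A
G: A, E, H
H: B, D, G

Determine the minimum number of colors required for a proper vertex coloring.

2

B and H are adjacent, so at least 2 colors are needed.
2 colors suffice: A=1, B=2, C=2, D=2, E=1, F=2, G=2, H=1. No two adjacent vertices share a color.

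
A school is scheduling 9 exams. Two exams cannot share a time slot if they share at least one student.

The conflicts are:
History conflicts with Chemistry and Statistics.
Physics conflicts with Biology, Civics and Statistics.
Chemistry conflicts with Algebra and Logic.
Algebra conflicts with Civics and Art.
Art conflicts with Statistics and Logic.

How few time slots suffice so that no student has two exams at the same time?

The cycle Art-Logic-Chemistry-History-Statistics-Art has odd length 5, so it cannot be 2-colored; at least 3 time slots are needed.
A valid assignment using 3 time slots: History=3, Physics=1, Chemistry=1, Biology=2, Algebra=2, Civics=3, Art=1, Statistics=2, Logic=2. No two conflicting exams share a time slot.

3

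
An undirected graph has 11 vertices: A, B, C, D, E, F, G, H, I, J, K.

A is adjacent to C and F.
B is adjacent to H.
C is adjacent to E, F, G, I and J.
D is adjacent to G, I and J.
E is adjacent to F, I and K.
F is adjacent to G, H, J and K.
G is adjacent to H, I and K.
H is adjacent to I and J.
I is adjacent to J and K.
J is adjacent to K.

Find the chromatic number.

3

I, J, K form a triangle, so at least 3 colors are needed.
3 colors suffice: color 1 → {B, F, I}; color 2 → {A, E, G, J}; color 3 → {C, D, H, K}. Every edge joins two different colors.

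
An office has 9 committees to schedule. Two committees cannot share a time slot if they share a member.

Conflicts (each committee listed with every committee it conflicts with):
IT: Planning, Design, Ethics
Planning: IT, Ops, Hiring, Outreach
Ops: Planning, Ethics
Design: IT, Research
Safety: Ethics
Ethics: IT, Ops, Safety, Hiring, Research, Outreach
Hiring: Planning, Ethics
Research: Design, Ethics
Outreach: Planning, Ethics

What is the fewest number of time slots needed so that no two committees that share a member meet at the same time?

IT and Planning conflict, so at least 2 time slots are needed.
2 time slots suffice: time slot 1 → {Planning, Design, Ethics}; time slot 2 → {IT, Ops, Safety, Hiring, Research, Outreach}. Each listed conflict is separated.

2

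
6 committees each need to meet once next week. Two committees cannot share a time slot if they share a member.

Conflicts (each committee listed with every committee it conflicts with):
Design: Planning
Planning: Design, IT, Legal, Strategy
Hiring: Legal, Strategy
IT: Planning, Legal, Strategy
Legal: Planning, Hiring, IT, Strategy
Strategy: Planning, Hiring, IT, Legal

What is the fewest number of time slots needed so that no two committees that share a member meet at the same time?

Planning, IT, Legal, Strategy are mutually in conflict, so at least 4 time slots are needed.
A valid assignment using 4 time slots: Design=2, Planning=1, Hiring=1, IT=4, Legal=3, Strategy=2. Each listed conflict is separated.

4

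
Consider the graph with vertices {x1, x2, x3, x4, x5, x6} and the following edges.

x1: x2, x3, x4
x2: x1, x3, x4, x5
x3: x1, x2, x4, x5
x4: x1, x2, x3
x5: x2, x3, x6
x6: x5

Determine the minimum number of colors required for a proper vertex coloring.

x1, x2, x3, x4 are mutually adjacent (a clique of size 4), so at least 4 colors are needed.
4 colors suffice: color 1 → {x3, x6}; color 2 → {x2}; color 3 → {x1, x5}; color 4 → {x4}. No two adjacent vertices share a color.

4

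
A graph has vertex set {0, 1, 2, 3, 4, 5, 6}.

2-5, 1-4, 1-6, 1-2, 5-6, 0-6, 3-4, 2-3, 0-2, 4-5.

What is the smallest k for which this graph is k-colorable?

2

3 and 4 are adjacent, so at least 2 colors are needed.
A valid assignment using 2 colors: 0=b, 1=b, 2=a, 3=b, 4=a, 5=b, 6=a. No two adjacent vertices share a color.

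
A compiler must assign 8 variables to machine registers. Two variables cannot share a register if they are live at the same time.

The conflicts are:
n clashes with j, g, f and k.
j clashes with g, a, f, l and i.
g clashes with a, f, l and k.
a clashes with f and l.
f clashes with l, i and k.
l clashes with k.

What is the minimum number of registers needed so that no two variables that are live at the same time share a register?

5

j, g, a, f, l are mutually in conflict, so at least 5 registers are needed.
5 registers suffice: register 1 → {f}; register 2 → {g, i}; register 3 → {j, k}; register 4 → {n, l}; register 5 → {a}. Every pair that conflicts lands in different registers.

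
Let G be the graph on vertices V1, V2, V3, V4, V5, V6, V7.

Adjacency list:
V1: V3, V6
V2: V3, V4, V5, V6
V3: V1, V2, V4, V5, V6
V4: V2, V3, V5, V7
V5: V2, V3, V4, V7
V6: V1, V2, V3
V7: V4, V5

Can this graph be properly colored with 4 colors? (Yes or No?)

Yes

The chromatic number is 4. V2, V3, V4, V5 are mutually adjacent (a clique of size 4), so at least 4 colors are needed.
4 colors suffice: color 1 → {V3, V7}; color 2 → {V5, V6}; color 3 → {V1, V4}; color 4 → {V2}.
That is already a proper 4-coloring.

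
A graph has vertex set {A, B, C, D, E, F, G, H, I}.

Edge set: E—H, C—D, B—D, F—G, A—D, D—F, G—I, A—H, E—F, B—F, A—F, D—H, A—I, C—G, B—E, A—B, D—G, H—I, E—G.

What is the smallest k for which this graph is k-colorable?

A, B, D, F form a clique, so at least 4 colors are needed.
A valid assignment using 4 colors: A=blue, B=yellow, C=green, D=red, E=red, F=green, G=blue, H=green, I=red. Every edge joins two different colors.

4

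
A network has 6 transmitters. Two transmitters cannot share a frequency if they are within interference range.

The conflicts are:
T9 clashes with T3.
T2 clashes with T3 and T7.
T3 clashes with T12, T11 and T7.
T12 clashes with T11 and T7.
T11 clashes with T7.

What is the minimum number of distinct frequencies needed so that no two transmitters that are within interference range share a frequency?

4

T3, T12, T11, T7 are mutually in conflict, so at least 4 frequencies are needed.
4 frequencies suffice: T9=2, T2=3, T3=1, T12=4, T11=3, T7=2. Each listed conflict is separated.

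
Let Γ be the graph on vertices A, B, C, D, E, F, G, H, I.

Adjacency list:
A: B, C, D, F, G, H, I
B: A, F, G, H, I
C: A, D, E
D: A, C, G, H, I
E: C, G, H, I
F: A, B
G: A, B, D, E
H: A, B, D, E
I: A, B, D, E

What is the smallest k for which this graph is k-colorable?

3

A, C, D are pairwise adjacent, so at least 3 colors are needed.
3 colors suffice: color 1 → {A, E}; color 2 → {B, D}; color 3 → {C, F, G, H, I}. Every edge joins two different colors.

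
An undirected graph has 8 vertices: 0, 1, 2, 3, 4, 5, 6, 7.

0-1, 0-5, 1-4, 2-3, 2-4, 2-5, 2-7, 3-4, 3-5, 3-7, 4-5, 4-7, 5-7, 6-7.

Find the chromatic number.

2, 3, 4, 5, 7 are pairwise adjacent (a clique of size 5), so at least 5 colors are needed.
5 colors suffice: 0=blue, 1=red, 2=yellow, 3=purple, 4=blue, 5=green, 6=blue, 7=red. Every edge joins two different colors.

5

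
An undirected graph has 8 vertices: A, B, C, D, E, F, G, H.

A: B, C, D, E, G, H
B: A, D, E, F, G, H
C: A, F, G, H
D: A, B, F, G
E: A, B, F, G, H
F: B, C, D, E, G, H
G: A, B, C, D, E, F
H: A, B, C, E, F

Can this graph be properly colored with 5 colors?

Yes

The chromatic number is 4. B, E, F, H are mutually adjacent (a clique of size 4), so at least 4 colors are needed.
4 colors suffice: A=2, B=3, C=3, D=4, E=4, F=2, G=1, H=1.
Since 5 ≥ 4, a proper 5-coloring certainly exists.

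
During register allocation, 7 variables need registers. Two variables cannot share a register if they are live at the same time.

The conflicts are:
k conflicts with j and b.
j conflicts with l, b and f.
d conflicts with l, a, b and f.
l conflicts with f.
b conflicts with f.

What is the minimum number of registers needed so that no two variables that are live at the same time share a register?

3

k, j, b pairwise conflict, so at least 3 registers are needed.
3 registers suffice: register 1 → {l, a, b}; register 2 → {j, d}; register 3 → {k, f}. Each listed conflict is separated.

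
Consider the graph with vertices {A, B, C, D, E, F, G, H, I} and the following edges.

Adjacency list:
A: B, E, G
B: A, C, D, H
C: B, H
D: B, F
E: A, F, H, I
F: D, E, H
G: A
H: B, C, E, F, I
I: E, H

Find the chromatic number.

3

E, H, I are pairwise adjacent, so at least 3 colors are needed.
3 colors suffice: A=1, B=2, C=3, D=1, E=2, F=3, G=2, H=1, I=3. Each edge has distinct colors on its endpoints.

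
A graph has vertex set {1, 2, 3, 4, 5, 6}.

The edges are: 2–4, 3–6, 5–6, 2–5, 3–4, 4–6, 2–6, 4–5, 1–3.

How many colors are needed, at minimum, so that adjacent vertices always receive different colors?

2, 4, 5, 6 form a clique, so at least 4 colors are needed.
A valid assignment using 4 colors: 1=red, 2=yellow, 3=green, 4=red, 5=green, 6=blue. No two adjacent vertices share a color.

4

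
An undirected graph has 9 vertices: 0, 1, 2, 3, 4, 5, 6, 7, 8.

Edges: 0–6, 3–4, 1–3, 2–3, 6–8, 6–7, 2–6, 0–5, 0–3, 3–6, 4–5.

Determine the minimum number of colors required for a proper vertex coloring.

3

2, 3, 6 are pairwise adjacent, so at least 3 colors are needed.
3 colors suffice: color red → {3, 5, 7, 8}; color blue → {1, 4, 6}; color green → {0, 2}. No two adjacent vertices share a color.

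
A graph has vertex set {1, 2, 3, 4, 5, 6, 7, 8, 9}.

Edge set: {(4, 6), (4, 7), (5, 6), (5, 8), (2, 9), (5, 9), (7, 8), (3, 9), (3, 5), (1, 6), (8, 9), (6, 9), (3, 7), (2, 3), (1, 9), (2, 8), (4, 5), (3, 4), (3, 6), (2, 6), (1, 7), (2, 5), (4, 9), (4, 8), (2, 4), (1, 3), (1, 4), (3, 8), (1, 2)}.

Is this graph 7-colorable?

The chromatic number is 6. 1, 2, 3, 4, 6, 9 form a clique, so at least 6 colors are needed.
6 colors suffice: 1=purple, 2=yellow, 3=blue, 4=red, 5=purple, 6=orange, 7=green, 8=orange, 9=green.
Since 7 ≥ 6, a proper 7-coloring certainly exists.

Yes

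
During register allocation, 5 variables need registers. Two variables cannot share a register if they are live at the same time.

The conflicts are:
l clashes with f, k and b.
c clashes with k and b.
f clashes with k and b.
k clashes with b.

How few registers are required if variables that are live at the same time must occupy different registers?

l, f, k, b are mutually in conflict, so at least 4 registers are needed.
4 registers suffice: register 1 → {b}; register 2 → {k}; register 3 → {l, c}; register 4 → {f}. No two conflicting variables share a register.

4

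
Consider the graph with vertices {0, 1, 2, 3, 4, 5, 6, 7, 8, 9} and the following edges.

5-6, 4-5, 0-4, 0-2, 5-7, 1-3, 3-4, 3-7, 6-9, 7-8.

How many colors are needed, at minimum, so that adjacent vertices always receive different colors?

5 and 7 are adjacent, so at least 2 colors are needed.
2 colors suffice: color a → {0, 3, 5, 8, 9}; color b → {1, 2, 4, 6, 7}. Every edge joins two different colors.

2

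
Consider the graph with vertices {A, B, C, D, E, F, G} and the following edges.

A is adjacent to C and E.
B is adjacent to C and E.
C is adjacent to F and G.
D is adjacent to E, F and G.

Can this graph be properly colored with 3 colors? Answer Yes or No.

The chromatic number is 3. The cycle B-C-F-D-E-B has odd length 5, so it cannot be 2-colored; at least 3 colors are needed.
One proper 3-coloring: A=2, B=2, C=1, D=2, E=1, F=3, G=3.
That is already a proper 3-coloring.

Yes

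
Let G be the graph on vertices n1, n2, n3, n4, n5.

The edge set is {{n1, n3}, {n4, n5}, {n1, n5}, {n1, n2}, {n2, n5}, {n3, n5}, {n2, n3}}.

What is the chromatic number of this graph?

4

n1, n2, n3, n5 are pairwise adjacent (a clique of size 4), so at least 4 colors are needed.
4 colors suffice: color R → {n5}; color B → {n3, n4}; color G → {n1}; color Y → {n2}. Every edge joins two different colors.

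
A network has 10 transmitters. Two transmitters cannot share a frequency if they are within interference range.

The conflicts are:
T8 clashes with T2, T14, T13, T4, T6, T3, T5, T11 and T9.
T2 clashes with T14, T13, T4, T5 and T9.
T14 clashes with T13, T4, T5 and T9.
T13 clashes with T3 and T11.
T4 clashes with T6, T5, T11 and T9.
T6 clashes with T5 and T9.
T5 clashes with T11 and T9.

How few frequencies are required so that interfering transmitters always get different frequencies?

6

T8, T2, T14, T4, T5, T9 pairwise conflict, so at least 6 frequencies are needed.
Using 6 frequencies: T8=1, T2=4, T14=6, T13=2, T4=2, T6=4, T3=3, T5=3, T11=4, T9=5. Every pair that conflicts lands in different frequencies.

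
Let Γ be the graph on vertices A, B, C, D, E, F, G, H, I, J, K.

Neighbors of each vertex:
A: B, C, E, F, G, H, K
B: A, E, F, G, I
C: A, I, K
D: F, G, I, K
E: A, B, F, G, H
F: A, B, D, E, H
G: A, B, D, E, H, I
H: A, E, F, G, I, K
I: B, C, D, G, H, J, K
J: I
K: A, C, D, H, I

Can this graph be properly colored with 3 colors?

No

A, E, G, H are mutually adjacent (a clique of size 4), so at least 4 colors are needed.
So 3 colors are not enough.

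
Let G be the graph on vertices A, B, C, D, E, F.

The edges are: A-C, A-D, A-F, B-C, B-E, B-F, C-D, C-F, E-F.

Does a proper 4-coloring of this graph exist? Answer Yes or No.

The chromatic number is 3. B, C, F are mutually adjacent, so at least 3 colors are needed.
3 colors suffice: color red → {D, F}; color blue → {C, E}; color green → {A, B}.
Since 4 ≥ 3, a proper 4-coloring certainly exists.

Yes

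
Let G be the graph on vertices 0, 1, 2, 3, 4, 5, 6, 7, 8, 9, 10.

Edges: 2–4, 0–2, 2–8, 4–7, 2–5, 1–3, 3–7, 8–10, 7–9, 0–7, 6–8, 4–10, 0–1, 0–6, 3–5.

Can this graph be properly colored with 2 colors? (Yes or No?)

No

The cycle 5-2-4-7-3-5 has odd length 5, so it cannot be 2-colored; at least 3 colors are needed.
So 2 colors are not enough.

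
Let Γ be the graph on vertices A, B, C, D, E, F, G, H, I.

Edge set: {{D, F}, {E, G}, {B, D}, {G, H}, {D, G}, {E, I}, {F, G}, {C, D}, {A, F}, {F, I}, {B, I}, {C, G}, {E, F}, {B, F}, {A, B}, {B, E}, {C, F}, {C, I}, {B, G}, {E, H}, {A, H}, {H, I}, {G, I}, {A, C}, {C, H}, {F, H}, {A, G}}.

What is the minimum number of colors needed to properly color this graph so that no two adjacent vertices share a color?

5

A, C, F, G, H are mutually adjacent (a clique of size 5), so at least 5 colors are needed.
A valid assignment using 5 colors: A=4, B=3, C=5, D=4, E=5, F=2, G=1, H=3, I=4. No two adjacent vertices share a color.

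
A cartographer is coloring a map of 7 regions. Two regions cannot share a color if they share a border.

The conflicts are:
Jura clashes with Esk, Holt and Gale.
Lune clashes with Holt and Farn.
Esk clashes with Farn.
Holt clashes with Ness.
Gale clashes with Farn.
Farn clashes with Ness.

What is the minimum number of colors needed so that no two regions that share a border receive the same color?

3

The cycle Farn-Ness-Holt-Jura-Esk-Farn has odd length 5, so it cannot be 2-colored; at least 3 colors are needed.
A valid assignment using 3 colors: Jura=2, Lune=2, Esk=3, Holt=1, Gale=3, Farn=1, Ness=2. No two conflicting regions share a color.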